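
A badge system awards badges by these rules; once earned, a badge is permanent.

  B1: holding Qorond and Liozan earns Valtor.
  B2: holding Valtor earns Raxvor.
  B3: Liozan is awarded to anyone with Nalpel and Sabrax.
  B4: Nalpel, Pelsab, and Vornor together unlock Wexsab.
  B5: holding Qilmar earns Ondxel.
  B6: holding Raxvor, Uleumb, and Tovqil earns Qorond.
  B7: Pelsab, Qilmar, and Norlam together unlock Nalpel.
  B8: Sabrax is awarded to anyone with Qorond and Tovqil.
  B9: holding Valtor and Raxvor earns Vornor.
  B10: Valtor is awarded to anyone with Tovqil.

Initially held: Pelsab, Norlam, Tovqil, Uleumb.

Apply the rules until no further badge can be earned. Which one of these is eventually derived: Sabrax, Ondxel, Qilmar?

With Tovqil, Valtor is earned (B10).
With Valtor, Raxvor is earned (B2).
With Raxvor, Uleumb, and Tovqil, Qorond is earned (B6).
With Qorond and Tovqil, Sabrax is earned (B8).
No rule produces Qilmar, and it is not given. Ondxel would need Qilmar (B5), but Qilmar is never earned.

Sabrax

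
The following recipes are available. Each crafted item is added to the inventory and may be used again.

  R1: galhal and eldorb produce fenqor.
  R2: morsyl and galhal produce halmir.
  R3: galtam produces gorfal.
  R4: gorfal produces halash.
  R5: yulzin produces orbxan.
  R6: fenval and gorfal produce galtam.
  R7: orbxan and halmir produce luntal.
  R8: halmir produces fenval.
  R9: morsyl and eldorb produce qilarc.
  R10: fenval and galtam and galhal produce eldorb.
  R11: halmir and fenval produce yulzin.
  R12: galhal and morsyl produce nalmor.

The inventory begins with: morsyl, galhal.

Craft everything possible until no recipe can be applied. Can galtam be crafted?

galtam would need fenval and gorfal (R6), but gorfal is never obtained.

No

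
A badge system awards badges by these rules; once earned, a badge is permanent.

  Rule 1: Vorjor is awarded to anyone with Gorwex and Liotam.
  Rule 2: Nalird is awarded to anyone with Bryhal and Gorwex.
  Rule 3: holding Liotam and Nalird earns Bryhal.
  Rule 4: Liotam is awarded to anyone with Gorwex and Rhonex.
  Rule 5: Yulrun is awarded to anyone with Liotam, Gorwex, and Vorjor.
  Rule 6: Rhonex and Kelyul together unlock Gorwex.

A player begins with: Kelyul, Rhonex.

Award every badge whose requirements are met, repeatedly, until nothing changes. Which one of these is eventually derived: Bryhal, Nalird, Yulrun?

With Rhonex and Kelyul, Gorwex is earned (Rule 6).
With Gorwex and Rhonex, Liotam is earned (Rule 4).
With Gorwex and Liotam, Vorjor is earned (Rule 1).
With Liotam, Gorwex, and Vorjor, Yulrun is earned (Rule 5).
Nalird would need Bryhal and Gorwex (Rule 2), but Bryhal is never earned. Bryhal would need Liotam and Nalird (Rule 3), but Nalird is never earned.

Yulrun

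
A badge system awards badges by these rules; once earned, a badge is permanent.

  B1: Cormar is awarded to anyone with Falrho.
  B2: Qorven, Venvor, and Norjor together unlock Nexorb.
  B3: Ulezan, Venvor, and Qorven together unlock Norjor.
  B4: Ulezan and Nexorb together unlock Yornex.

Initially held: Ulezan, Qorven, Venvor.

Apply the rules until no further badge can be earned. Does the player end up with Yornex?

With Ulezan, Venvor, and Qorven, Norjor is earned (B3).
With Qorven, Venvor, and Norjor, Nexorb is earned (B2).
With Ulezan and Nexorb, Yornex is earned (B4).

Yes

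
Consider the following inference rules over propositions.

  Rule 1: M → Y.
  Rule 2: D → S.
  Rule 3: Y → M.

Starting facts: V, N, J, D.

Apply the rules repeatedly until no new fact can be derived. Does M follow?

M would need Y (Rule 3), but Y is never established.

No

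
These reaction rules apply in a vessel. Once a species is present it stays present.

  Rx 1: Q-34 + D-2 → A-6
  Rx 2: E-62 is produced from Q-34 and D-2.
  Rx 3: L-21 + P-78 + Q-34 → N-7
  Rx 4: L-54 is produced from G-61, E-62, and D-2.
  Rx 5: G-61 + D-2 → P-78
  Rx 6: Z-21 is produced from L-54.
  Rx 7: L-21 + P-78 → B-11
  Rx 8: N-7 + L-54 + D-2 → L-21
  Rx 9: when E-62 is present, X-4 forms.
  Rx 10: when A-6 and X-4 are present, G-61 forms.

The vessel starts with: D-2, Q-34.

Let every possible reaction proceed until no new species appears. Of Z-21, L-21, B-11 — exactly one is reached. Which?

Z-21

Q-34 and D-2 present → E-62 forms (Rx 2).
Q-34 and D-2 present → A-6 forms (Rx 1).
E-62 present → X-4 forms (Rx 9).
A-6 and X-4 present → G-61 forms (Rx 10).
G-61, E-62, and D-2 present → L-54 forms (Rx 4).
L-54 present → Z-21 forms (Rx 6).
L-21 would need N-7, L-54, and D-2 (Rx 8), but N-7 never forms. B-11 would need L-21 and P-78 (Rx 7), but L-21 never forms.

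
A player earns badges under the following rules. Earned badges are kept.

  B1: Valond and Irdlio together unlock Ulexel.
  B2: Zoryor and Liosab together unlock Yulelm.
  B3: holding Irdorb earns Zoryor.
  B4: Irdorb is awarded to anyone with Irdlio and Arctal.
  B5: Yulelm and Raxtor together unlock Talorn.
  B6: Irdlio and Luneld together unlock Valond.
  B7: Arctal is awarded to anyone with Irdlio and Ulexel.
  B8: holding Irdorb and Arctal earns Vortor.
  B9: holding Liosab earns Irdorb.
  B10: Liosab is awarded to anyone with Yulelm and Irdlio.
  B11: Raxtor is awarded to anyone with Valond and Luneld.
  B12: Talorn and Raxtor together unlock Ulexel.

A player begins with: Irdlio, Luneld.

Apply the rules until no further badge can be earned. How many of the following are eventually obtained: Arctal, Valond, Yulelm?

2

With Irdlio and Luneld, Valond is earned (B6).
With Valond and Irdlio, Ulexel is earned (B1).
With Irdlio and Ulexel, Arctal is earned (B7).
Arctal: reached.
Valond: reached.
Yulelm would need Zoryor and Liosab (B2), but Liosab is never earned.
Reached: Arctal and Valond — 2 of the 3.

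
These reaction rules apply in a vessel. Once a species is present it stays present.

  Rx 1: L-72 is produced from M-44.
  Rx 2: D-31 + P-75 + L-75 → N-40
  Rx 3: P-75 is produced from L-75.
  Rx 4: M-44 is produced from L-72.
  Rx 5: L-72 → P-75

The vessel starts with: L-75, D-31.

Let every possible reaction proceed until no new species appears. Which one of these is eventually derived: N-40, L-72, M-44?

L-75 present → P-75 forms (Rx 3).
D-31, P-75, and L-75 present → N-40 forms (Rx 2).
L-72 would need M-44 (Rx 1), but M-44 never forms. M-44 would need L-72 (Rx 4), but L-72 never forms.

N-40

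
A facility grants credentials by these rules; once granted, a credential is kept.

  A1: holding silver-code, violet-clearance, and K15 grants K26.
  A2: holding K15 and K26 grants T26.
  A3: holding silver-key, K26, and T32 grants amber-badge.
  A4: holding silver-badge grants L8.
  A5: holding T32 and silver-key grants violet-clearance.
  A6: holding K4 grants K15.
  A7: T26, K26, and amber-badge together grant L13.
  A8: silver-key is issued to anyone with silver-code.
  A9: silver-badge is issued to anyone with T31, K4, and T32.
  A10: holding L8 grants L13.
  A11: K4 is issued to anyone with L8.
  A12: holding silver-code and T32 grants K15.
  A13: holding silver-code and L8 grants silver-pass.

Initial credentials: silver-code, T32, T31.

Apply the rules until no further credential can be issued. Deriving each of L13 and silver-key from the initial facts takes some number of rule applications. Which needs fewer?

silver-key

silver-key: Holding silver-code grants silver-key (A8). [1 rule application]
L13: Holding silver-code and T32 grants K15 (A12). Holding silver-code grants silver-key (A8). Holding T32 and silver-key grants violet-clearance (A5). Holding silver-code, violet-clearance, and K15 grants K26 (A1). Holding K15 and K26 grants T26 (A2). Holding silver-key, K26, and T32 grants amber-badge (A3). Holding T26, K26, and amber-badge grants L13 (A7). [7 rule applications]
silver-key needs fewer.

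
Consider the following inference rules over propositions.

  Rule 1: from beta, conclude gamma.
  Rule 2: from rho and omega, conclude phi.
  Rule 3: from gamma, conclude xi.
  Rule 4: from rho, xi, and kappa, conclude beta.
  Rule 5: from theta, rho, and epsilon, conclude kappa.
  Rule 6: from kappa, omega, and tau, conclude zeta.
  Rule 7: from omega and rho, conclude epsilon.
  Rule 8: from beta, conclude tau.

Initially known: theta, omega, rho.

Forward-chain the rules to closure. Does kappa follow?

Yes

From omega and rho, Rule 7 gives epsilon.
theta, rho, and epsilon hold, so kappa follows (Rule 5).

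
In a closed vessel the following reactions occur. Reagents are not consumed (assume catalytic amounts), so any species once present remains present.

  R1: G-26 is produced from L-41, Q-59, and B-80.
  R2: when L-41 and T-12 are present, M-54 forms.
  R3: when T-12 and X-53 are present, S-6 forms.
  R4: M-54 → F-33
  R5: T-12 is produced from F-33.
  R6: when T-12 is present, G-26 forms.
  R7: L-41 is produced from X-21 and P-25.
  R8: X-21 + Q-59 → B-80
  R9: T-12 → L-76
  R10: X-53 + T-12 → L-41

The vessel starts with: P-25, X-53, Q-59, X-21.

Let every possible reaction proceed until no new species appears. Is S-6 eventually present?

No

S-6 would need T-12 and X-53 (R3), but T-12 never forms.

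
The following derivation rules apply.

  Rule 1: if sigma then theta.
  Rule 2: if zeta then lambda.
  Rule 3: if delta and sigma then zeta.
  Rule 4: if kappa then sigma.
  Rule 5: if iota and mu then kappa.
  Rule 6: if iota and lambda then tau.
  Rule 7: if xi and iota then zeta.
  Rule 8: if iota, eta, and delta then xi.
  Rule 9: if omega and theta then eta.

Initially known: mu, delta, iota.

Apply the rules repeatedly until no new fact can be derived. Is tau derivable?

iota and mu hold, so kappa follows (Rule 5).
From kappa, Rule 4 gives sigma.
delta and sigma hold, so zeta follows (Rule 3).
From zeta, Rule 2 gives lambda.
iota and lambda hold, so tau follows (Rule 6).

Yes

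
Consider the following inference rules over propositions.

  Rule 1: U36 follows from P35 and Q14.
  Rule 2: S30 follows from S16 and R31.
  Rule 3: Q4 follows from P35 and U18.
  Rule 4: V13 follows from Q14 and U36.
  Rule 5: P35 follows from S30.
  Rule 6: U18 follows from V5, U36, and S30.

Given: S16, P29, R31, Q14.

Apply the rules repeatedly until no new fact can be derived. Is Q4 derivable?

Q4 would need P35 and U18 (Rule 3), but U18 is never established.

No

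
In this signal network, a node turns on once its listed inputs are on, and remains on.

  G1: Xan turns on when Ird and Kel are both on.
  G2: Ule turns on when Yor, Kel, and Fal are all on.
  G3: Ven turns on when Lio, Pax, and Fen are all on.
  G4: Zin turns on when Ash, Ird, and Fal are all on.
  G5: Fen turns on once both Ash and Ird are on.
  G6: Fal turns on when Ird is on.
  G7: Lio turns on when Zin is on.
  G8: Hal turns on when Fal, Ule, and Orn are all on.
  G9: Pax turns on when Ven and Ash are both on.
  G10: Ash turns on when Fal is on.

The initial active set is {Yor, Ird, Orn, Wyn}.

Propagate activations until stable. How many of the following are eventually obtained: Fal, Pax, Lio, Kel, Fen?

Ird is on, so Fal turns on (G6).
G10: Fal on → Ash on.
Ash, Ird, and Fal are on, so Zin turns on (G4).
G5: Ash and Ird on → Fen on.
Zin is on, so Lio turns on (G7).
Fal: reached.
Pax would need Ven and Ash (G9), but Ven never turns on.
Lio: reached.
No rule produces Kel, and it is not given.
Fen: reached.
Reached: Fal, Lio, and Fen — 3 of the 5.

3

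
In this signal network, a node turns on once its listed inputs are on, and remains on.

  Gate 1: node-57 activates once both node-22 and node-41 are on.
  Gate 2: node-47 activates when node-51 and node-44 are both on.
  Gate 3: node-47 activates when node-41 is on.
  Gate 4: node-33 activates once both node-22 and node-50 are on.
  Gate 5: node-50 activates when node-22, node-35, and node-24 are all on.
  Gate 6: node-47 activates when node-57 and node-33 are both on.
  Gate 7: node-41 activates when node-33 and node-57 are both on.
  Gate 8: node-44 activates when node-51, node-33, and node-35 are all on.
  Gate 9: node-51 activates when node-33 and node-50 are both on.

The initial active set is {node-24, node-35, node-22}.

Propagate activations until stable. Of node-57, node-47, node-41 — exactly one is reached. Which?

Gate 5: node-22, node-35, and node-24 on → node-50 on.
Gate 4: node-22 and node-50 on → node-33 on.
node-33 and node-50 are on, so node-51 activates (Gate 9).
node-51, node-33, and node-35 are on, so node-44 activates (Gate 8).
node-51 and node-44 are on, so node-47 activates (Gate 2).
node-57 would need node-22 and node-41 (Gate 1), but node-41 never turns on. node-41 would need node-33 and node-57 (Gate 7), but node-57 never turns on.

node-47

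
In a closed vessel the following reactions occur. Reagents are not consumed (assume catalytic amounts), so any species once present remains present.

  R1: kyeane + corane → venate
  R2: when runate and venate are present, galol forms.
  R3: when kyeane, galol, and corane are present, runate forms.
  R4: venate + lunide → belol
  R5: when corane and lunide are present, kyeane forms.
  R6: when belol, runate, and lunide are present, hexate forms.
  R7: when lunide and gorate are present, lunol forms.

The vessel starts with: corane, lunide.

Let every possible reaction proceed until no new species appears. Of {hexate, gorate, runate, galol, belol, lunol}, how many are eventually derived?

1

corane and lunide present → kyeane forms (R5).
kyeane and corane present → venate forms (R1).
venate and lunide present → belol forms (R4).
hexate would need belol, runate, and lunide (R6), but runate never forms.
No rule produces gorate, and it is not given.
runate would need kyeane, galol, and corane (R3), but galol never forms.
galol would need runate and venate (R2), but runate never forms.
belol: reached.
lunol would need lunide and gorate (R7), but gorate never forms.
Reached: belol — 1 of the 6.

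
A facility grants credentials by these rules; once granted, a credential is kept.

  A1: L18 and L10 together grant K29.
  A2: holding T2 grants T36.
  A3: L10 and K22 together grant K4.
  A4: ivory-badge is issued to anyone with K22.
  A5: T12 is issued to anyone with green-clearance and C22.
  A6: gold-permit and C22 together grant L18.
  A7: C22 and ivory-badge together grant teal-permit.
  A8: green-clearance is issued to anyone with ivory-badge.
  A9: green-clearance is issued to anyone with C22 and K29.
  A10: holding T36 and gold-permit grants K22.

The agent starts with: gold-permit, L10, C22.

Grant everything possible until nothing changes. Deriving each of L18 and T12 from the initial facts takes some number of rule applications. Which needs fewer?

L18: Holding gold-permit and C22 grants L18 (A6). [1 rule application]
T12: Holding gold-permit and C22 grants L18 (A6). Holding L18 and L10 grants K29 (A1). Holding C22 and K29 grants green-clearance (A9). Holding green-clearance and C22 grants T12 (A5). [4 rule applications]
L18 needs fewer.

L18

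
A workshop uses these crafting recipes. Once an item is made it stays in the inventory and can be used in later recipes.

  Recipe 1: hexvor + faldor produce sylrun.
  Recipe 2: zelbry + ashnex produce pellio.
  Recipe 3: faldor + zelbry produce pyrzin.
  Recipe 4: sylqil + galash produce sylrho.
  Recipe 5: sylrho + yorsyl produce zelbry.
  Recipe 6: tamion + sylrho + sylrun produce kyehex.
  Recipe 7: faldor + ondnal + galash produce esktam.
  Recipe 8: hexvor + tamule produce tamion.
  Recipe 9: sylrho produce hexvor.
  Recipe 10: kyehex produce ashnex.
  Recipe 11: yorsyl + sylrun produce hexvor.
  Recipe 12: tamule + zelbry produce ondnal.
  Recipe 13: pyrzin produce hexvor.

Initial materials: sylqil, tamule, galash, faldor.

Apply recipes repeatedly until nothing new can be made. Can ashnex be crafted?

Yes

sylqil + galash → sylrho (Recipe 4).
sylrho → hexvor (Recipe 9).
Using Recipe 1, hexvor and faldor make sylrun.
Using Recipe 8, hexvor and tamule make tamion.
tamion + sylrho + sylrun → kyehex (Recipe 6).
Using Recipe 10, kyehex makes ashnex.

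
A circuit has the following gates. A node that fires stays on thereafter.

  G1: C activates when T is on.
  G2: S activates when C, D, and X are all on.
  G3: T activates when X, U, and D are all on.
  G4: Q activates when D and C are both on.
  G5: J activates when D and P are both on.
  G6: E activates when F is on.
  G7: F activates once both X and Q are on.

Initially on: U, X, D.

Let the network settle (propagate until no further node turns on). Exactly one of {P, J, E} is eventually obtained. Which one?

E

X, U, and D are on, so T activates (G3).
G1: T on → C on.
D and C are on, so Q activates (G4).
X and Q are on, so F activates (G7).
G6: F on → E on.
No rule produces P, and it is not given. J would need D and P (G5), but P never turns on.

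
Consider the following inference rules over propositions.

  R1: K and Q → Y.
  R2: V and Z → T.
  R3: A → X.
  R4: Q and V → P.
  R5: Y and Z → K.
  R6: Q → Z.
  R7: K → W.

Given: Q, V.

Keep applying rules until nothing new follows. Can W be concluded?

No

W would need K (R7), but K is never established.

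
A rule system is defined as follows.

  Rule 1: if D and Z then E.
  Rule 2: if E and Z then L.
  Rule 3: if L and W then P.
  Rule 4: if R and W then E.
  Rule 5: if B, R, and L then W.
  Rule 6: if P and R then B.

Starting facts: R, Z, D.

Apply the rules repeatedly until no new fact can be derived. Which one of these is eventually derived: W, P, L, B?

D and Z hold, so E follows (Rule 1).
From E and Z, Rule 2 gives L.
W would need B, R, and L (Rule 5), but B is never established. P would need L and W (Rule 3), but W is never established. B would need P and R (Rule 6), but P is never established.

L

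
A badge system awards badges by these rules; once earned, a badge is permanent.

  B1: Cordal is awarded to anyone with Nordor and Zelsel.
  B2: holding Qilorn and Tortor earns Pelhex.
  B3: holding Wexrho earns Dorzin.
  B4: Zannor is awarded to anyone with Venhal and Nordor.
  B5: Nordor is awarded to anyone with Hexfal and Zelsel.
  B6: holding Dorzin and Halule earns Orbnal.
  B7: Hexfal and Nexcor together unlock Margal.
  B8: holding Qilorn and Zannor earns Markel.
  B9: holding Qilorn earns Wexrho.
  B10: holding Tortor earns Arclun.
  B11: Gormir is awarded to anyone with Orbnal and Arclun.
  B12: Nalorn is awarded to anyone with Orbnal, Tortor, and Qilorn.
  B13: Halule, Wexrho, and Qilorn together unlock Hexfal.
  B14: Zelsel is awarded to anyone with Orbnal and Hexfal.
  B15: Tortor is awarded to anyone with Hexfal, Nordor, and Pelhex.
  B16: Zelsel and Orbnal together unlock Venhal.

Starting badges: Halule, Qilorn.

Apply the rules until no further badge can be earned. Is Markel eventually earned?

Yes

With Qilorn, Wexrho is earned (B9).
With Halule, Wexrho, and Qilorn, Hexfal is earned (B13).
With Wexrho, Dorzin is earned (B3).
With Dorzin and Halule, Orbnal is earned (B6).
With Orbnal and Hexfal, Zelsel is earned (B14).
With Hexfal and Zelsel, Nordor is earned (B5).
With Zelsel and Orbnal, Venhal is earned (B16).
With Venhal and Nordor, Zannor is earned (B4).
With Qilorn and Zannor, Markel is earned (B8).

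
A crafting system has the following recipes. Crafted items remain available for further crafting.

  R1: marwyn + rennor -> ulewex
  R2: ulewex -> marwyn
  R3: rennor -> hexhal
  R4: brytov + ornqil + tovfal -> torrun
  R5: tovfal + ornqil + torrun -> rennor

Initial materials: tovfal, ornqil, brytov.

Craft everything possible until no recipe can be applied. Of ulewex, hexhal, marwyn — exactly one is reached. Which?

hexhal

brytov + ornqil + tovfal -> torrun (R4).
Using R5, tovfal, ornqil, and torrun make rennor.
Using R3, rennor makes hexhal.
marwyn would need ulewex (R2), but ulewex is never obtained. ulewex would need marwyn and rennor (R1), but marwyn is never obtained.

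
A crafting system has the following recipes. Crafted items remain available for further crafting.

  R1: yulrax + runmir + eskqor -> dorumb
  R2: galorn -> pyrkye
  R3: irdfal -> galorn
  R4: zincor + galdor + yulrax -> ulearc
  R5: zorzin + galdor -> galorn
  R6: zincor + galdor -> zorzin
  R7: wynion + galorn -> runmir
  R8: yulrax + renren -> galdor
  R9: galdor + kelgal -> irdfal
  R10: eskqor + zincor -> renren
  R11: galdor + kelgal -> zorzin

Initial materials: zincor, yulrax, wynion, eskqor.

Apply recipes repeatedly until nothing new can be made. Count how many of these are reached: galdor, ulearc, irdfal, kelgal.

2

Using R10, eskqor and zincor make renren.
Using R8, yulrax and renren make galdor.
Using R4, zincor, galdor, and yulrax make ulearc.
galdor: reached.
ulearc: reached.
irdfal would need galdor and kelgal (R9), but kelgal is never obtained.
No rule produces kelgal, and it is not given.
Reached: galdor and ulearc — 2 of the 4.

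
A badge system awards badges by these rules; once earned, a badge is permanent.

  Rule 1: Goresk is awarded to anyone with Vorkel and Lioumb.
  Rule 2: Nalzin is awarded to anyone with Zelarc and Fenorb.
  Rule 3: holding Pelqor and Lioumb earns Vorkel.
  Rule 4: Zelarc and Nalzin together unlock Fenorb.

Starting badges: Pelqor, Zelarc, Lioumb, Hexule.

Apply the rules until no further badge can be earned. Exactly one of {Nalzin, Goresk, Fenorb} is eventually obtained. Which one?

Goresk

With Pelqor and Lioumb, Vorkel is earned (Rule 3).
With Vorkel and Lioumb, Goresk is earned (Rule 1).
Nalzin would need Zelarc and Fenorb (Rule 2), but Fenorb is never earned. Fenorb would need Zelarc and Nalzin (Rule 4), but Nalzin is never earned.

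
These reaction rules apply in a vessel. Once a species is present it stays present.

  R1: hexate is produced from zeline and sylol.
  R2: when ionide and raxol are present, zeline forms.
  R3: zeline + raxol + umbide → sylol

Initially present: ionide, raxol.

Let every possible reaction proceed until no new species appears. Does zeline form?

Yes

ionide and raxol present → zeline forms (R2).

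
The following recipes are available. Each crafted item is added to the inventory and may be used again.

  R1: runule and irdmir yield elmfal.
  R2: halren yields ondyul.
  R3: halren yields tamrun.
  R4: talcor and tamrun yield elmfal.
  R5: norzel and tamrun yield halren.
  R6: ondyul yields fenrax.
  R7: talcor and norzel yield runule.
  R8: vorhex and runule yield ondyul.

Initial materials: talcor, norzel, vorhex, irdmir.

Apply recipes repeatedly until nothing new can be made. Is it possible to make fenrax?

Yes

Using R7, talcor and norzel make runule.
vorhex and runule → ondyul (R8).
Using R6, ondyul makes fenrax.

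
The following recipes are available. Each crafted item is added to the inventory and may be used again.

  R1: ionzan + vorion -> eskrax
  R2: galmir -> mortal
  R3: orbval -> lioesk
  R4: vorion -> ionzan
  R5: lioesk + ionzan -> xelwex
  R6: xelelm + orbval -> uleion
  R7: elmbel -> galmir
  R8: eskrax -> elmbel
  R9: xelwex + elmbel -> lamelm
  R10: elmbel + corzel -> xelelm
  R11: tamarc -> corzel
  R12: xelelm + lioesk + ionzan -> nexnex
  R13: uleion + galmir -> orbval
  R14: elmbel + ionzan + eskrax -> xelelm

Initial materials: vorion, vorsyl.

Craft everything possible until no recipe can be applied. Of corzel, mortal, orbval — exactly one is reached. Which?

mortal

Using R4, vorion makes ionzan.
ionzan + vorion -> eskrax (R1).
eskrax -> elmbel (R8).
elmbel -> galmir (R7).
Using R2, galmir makes mortal.
orbval would need uleion and galmir (R13), but uleion is never obtained. corzel would need tamarc (R11), but tamarc is never obtained.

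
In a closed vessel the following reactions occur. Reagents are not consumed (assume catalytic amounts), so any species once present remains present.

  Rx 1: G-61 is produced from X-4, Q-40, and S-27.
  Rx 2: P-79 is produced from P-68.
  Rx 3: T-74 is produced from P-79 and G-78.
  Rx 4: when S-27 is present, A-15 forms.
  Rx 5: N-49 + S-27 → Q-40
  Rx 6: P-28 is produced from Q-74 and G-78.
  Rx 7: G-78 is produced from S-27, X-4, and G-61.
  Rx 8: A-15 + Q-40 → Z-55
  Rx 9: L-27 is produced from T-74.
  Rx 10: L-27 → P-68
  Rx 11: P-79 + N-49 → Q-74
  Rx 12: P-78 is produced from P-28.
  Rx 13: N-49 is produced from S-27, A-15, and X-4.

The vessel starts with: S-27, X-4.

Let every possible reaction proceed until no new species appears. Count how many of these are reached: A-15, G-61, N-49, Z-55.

4

S-27 present → A-15 forms (Rx 4).
S-27, A-15, and X-4 present → N-49 forms (Rx 13).
N-49 and S-27 present → Q-40 forms (Rx 5).
A-15 and Q-40 present → Z-55 forms (Rx 8).
X-4, Q-40, and S-27 present → G-61 forms (Rx 1).
A-15: reached.
G-61: reached.
N-49: reached.
Z-55: reached.
All 4 are reached.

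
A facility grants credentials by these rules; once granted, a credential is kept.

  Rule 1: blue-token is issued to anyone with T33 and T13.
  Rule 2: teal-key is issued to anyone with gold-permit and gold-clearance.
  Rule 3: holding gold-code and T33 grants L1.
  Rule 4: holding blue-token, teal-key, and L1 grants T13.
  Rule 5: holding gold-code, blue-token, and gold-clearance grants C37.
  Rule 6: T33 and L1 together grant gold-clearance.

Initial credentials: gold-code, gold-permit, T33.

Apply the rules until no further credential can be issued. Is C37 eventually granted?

C37 would need gold-code, blue-token, and gold-clearance (Rule 5), but blue-token is never granted.

No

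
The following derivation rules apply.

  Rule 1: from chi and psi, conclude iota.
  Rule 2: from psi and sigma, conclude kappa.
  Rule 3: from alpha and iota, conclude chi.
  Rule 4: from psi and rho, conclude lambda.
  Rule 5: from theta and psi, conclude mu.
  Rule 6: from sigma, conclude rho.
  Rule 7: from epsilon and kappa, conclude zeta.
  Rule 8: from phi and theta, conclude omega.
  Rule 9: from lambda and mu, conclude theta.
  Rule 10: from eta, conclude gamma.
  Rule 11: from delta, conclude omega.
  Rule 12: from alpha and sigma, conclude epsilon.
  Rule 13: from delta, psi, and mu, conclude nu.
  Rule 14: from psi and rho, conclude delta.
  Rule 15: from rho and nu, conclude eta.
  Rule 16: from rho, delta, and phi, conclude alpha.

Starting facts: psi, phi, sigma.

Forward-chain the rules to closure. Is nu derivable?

No

nu would need delta, psi, and mu (Rule 13), but mu is never established.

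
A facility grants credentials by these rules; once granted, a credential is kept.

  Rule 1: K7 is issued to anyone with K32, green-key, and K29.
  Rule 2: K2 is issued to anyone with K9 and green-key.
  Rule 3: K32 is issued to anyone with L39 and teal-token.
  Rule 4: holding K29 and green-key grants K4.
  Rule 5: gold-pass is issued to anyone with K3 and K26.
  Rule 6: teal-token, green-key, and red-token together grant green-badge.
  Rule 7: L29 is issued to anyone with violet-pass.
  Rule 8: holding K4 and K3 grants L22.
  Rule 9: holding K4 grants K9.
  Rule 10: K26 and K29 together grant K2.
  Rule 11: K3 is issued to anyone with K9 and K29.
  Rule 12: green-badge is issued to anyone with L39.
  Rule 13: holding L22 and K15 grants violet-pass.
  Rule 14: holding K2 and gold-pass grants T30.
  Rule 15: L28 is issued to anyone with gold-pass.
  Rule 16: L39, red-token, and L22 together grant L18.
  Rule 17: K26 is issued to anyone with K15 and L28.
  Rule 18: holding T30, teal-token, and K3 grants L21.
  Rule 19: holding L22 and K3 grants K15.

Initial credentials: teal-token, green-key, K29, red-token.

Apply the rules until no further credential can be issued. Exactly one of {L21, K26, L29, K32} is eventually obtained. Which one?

L29

Holding K29 and green-key grants K4 (Rule 4).
Holding K4 grants K9 (Rule 9).
Holding K9 and K29 grants K3 (Rule 11).
Holding K4 and K3 grants L22 (Rule 8).
Holding L22 and K3 grants K15 (Rule 19).
Holding L22 and K15 grants violet-pass (Rule 13).
Holding violet-pass grants L29 (Rule 7).
L21 would need T30, teal-token, and K3 (Rule 18), but T30 is never granted. K32 would need L39 and teal-token (Rule 3), but L39 is never granted. K26 would need K15 and L28 (Rule 17), but L28 is never granted.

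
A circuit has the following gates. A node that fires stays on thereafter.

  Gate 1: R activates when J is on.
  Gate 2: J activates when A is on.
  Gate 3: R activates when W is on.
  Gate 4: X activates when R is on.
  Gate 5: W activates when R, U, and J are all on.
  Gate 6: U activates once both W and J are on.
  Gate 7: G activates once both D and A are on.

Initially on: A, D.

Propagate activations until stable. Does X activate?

Yes

A is on, so J activates (Gate 2).
J is on, so R activates (Gate 1).
Gate 4: R on → X on.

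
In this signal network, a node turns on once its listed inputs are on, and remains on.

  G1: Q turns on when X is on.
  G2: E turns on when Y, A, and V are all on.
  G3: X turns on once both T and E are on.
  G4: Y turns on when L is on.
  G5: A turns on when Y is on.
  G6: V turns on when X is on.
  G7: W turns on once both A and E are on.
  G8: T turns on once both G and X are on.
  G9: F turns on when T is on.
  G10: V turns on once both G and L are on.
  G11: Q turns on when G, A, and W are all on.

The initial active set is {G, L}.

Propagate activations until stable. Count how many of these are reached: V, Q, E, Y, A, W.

6

G and L are on, so V turns on (G10).
L is on, so Y turns on (G4).
Y is on, so A turns on (G5).
Y, A, and V are on, so E turns on (G2).
G7: A and E on → W on.
G, A, and W are on, so Q turns on (G11).
V: reached.
Q: reached.
E: reached.
Y: reached.
A: reached.
W: reached.
All 6 are reached.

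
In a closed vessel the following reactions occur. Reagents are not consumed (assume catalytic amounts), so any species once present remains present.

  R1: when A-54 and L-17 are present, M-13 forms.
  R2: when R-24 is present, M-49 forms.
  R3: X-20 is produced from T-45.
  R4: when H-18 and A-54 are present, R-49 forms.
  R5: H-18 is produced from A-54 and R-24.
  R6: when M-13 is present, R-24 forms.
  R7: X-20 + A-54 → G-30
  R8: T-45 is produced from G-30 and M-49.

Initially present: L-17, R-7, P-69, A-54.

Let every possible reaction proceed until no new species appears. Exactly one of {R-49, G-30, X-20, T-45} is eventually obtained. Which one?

R-49

A-54 and L-17 present → M-13 forms (R1).
M-13 present → R-24 forms (R6).
A-54 and R-24 present → H-18 forms (R5).
H-18 and A-54 present → R-49 forms (R4).
X-20 would need T-45 (R3), but T-45 never forms. G-30 would need X-20 and A-54 (R7), but X-20 never forms. T-45 would need G-30 and M-49 (R8), but G-30 never forms.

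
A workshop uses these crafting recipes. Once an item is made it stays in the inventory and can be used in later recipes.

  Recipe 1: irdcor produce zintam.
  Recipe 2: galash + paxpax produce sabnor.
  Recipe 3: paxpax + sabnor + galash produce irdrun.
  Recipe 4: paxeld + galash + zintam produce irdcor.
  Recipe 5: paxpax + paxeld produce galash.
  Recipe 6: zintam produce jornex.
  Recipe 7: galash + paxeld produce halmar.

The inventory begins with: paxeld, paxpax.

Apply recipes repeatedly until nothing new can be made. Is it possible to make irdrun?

Using Recipe 5, paxpax and paxeld make galash.
galash + paxpax → sabnor (Recipe 2).
paxpax + sabnor + galash → irdrun (Recipe 3).

Yes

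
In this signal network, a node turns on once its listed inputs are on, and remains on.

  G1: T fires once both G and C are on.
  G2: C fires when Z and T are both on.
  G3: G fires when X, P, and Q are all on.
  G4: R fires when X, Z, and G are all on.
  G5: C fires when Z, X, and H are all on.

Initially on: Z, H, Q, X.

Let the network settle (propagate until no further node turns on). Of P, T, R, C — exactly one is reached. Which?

G5: Z, X, and H on → C on.
No rule produces P, and it is not given. R would need X, Z, and G (G4), but G never turns on. T would need G and C (G1), but G never turns on.

C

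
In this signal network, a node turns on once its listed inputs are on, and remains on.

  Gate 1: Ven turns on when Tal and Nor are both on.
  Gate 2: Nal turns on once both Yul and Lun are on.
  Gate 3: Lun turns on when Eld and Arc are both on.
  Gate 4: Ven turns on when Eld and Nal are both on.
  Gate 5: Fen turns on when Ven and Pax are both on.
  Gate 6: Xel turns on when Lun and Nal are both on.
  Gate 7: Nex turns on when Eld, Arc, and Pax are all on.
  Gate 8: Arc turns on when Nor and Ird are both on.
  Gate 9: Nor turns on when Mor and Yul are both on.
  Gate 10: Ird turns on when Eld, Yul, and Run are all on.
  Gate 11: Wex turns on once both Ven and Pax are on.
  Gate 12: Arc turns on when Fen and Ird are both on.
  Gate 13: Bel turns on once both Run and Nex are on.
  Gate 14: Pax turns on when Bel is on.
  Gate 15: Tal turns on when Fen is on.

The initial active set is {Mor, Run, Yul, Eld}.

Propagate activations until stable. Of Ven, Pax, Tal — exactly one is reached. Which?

Ven

Gate 10: Eld, Yul, and Run on → Ird on.
Mor and Yul are on, so Nor turns on (Gate 9).
Nor and Ird are on, so Arc turns on (Gate 8).
Gate 3: Eld and Arc on → Lun on.
Yul and Lun are on, so Nal turns on (Gate 2).
Eld and Nal are on, so Ven turns on (Gate 4).
Pax would need Bel (Gate 14), but Bel never turns on. Tal would need Fen (Gate 15), but Fen never turns on.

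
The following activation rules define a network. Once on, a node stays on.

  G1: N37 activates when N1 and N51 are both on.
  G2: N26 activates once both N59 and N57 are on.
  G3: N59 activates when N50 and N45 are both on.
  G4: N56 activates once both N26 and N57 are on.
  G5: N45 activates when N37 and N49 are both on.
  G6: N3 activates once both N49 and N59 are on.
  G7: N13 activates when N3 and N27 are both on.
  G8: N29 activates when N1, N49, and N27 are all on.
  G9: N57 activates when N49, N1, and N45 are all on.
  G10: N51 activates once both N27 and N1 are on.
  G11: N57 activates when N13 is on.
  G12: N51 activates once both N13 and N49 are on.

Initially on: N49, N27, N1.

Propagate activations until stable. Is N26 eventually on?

No

N26 would need N59 and N57 (G2), but N59 never turns on.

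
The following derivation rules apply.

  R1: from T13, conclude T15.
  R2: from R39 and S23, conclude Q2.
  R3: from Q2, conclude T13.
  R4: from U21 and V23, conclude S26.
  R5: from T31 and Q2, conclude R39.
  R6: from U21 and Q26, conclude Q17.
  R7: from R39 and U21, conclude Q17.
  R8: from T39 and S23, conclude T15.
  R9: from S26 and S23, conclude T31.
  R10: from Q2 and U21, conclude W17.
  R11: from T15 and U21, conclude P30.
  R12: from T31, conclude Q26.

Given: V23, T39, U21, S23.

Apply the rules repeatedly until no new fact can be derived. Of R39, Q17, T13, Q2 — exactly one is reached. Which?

Q17

From U21 and V23, R4 gives S26.
From S26 and S23, R9 gives T31.
T31 holds, so Q26 follows (R12).
U21 and Q26 hold, so Q17 follows (R6).
R39 would need T31 and Q2 (R5), but Q2 is never established. T13 would need Q2 (R3), but Q2 is never established. Q2 would need R39 and S23 (R2), but R39 is never established.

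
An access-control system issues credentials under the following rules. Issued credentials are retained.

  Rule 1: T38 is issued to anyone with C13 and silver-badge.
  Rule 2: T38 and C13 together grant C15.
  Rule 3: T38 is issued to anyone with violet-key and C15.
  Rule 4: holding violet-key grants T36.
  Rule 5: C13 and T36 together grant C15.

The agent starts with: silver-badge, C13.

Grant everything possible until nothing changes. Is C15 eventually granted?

Holding C13 and silver-badge grants T38 (Rule 1).
Holding T38 and C13 grants C15 (Rule 2).

Yes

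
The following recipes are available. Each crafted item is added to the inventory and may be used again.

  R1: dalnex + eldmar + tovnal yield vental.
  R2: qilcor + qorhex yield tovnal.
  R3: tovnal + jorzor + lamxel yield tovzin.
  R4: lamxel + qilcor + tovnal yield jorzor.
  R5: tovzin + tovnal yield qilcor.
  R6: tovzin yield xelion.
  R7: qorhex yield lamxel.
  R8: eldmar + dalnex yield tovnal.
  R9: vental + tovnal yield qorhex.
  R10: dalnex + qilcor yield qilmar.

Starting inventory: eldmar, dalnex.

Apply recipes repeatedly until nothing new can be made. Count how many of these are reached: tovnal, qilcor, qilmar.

eldmar + dalnex → tovnal (R8).
tovnal: reached.
qilcor would need tovzin and tovnal (R5), but tovzin is never obtained.
qilmar would need dalnex and qilcor (R10), but qilcor is never obtained.
Reached: tovnal — 1 of the 3.

1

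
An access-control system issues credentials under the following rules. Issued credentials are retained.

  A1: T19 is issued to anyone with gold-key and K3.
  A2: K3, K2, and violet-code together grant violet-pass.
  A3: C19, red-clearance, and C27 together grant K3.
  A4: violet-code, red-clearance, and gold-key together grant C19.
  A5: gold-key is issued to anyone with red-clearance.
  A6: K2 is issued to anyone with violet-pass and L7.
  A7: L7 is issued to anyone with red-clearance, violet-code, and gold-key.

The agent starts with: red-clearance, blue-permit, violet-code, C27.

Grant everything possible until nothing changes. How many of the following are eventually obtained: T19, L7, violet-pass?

Holding red-clearance grants gold-key (A5).
Holding red-clearance, violet-code, and gold-key grants L7 (A7).
Holding violet-code, red-clearance, and gold-key grants C19 (A4).
Holding C19, red-clearance, and C27 grants K3 (A3).
Holding gold-key and K3 grants T19 (A1).
T19: reached.
L7: reached.
violet-pass would need K3, K2, and violet-code (A2), but K2 is never granted.
Reached: T19 and L7 — 2 of the 3.

2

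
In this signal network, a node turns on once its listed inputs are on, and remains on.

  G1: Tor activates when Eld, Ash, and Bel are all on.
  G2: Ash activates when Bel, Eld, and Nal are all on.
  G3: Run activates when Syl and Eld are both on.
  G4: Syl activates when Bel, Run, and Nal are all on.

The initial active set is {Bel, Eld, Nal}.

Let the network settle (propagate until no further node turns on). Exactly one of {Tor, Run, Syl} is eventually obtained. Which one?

G2: Bel, Eld, and Nal on → Ash on.
Eld, Ash, and Bel are on, so Tor activates (G1).
Run would need Syl and Eld (G3), but Syl never turns on. Syl would need Bel, Run, and Nal (G4), but Run never turns on.

Tor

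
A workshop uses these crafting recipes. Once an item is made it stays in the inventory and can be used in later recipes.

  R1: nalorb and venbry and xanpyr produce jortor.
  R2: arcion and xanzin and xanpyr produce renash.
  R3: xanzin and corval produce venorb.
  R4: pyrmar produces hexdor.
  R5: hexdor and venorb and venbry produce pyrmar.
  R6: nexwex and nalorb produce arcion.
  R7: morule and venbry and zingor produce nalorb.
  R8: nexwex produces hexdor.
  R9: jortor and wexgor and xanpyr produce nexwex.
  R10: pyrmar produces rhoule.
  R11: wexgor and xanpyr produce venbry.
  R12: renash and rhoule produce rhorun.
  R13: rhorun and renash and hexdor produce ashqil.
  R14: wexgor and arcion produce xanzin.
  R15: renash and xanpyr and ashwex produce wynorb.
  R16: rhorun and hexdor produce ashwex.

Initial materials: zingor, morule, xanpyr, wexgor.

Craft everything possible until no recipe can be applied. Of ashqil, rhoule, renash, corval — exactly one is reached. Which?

wexgor and xanpyr → venbry (R11).
Using R7, morule, venbry, and zingor make nalorb.
nalorb and venbry and xanpyr → jortor (R1).
jortor and wexgor and xanpyr → nexwex (R9).
nexwex and nalorb → arcion (R6).
wexgor and arcion → xanzin (R14).
arcion and xanzin and xanpyr → renash (R2).
No rule produces corval, and it is not given. ashqil would need rhorun, renash, and hexdor (R13), but rhorun is never obtained. rhoule would need pyrmar (R10), but pyrmar is never obtained.

renash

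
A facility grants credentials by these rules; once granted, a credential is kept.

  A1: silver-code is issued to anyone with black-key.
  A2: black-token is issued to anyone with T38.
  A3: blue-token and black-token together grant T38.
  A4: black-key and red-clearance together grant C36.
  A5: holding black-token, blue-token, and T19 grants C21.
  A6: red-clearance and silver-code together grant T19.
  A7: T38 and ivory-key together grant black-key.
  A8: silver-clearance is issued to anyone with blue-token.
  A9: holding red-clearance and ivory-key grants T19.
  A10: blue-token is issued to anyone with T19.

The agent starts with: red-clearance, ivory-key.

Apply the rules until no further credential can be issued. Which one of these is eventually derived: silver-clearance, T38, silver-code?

Holding red-clearance and ivory-key grants T19 (A9).
Holding T19 grants blue-token (A10).
Holding blue-token grants silver-clearance (A8).
T38 would need blue-token and black-token (A3), but black-token is never granted. silver-code would need black-key (A1), but black-key is never granted.

silver-clearance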